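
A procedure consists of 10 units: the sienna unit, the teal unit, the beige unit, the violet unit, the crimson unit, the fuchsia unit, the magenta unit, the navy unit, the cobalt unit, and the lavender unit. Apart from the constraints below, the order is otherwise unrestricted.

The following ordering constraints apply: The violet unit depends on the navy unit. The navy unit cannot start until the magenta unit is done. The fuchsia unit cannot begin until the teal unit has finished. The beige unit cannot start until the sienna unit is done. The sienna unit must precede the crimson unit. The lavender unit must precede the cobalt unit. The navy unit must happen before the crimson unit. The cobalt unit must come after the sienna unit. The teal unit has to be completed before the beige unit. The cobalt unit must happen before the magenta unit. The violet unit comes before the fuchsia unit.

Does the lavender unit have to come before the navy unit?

Chaining the stated constraints: the lavender unit → the cobalt unit → the magenta unit → the navy unit.
That forces the lavender unit before the navy unit in every valid schedule.

Yes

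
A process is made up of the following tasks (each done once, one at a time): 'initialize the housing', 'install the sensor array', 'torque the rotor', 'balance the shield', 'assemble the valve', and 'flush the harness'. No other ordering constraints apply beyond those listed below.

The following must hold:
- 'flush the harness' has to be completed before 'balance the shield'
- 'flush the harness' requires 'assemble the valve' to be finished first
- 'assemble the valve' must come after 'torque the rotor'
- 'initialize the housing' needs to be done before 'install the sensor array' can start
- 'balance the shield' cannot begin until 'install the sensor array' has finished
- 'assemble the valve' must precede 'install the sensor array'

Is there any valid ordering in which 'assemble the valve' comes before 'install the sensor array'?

Yes

'assemble the valve' is actually forced before 'install the sensor array' by the constraints, so certainly some valid ordering has 'assemble the valve' first.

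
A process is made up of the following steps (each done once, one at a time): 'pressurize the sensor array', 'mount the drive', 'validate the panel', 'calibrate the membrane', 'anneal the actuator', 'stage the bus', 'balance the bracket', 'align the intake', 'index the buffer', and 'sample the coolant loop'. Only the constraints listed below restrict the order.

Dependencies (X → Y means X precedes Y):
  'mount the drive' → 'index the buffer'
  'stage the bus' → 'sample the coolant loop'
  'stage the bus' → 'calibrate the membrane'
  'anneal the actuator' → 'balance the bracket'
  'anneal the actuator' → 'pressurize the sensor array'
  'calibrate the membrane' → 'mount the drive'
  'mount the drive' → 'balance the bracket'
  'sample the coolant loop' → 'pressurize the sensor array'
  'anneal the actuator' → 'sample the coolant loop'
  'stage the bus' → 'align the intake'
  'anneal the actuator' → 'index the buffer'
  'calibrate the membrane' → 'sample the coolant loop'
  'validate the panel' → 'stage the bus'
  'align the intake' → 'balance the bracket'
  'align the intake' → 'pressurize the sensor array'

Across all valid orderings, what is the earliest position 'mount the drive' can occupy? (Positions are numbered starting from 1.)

4

Every step that must precede 'mount the drive' has to come before it. Tracing all chains that end at 'mount the drive', those steps are: 'validate the panel', 'calibrate the membrane', 'stage the bus' — 3 in total.
With 3 mandatory predecessors, the earliest 'mount the drive' can sit is position 3+1 = 4, and placing just those 3 first achieves it.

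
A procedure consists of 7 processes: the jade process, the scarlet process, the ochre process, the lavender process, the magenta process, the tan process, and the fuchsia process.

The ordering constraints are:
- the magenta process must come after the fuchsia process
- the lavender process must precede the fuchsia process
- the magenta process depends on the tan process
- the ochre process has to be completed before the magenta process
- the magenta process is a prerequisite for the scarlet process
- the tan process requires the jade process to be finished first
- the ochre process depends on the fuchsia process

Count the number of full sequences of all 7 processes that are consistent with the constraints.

2 processes have no prerequisites (the jade process, the lavender process), so any of them could come first.
Systematically extending each partial ordering one process at a time and counting, there are 10 complete orderings.

10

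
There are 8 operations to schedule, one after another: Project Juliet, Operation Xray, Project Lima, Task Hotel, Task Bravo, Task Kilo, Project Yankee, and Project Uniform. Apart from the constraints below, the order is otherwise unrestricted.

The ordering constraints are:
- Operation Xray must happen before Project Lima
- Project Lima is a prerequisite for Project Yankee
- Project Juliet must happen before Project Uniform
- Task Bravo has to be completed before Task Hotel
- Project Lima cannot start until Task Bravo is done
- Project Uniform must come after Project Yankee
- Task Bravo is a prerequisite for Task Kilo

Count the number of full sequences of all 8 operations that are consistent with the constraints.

The operations with no prerequisites are Project Juliet, Operation Xray, Task Bravo; any of them can be placed first.
Counting all ways to extend the partial order to a total order gives 328.

328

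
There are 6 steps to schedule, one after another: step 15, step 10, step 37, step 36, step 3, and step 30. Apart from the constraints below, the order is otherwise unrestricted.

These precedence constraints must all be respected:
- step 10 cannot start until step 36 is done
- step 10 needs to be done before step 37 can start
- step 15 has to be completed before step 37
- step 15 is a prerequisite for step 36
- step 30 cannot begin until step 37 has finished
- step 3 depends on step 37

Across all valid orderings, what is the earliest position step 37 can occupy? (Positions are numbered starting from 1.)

Every step that must precede step 37 has to come before it. Tracing all chains that end at step 37, those steps are: step 15, step 10, step 36 — 3 in total.
With 3 mandatory predecessors, the earliest step 37 can sit is position 3+1 = 4, and placing just those 3 first achieves it.

4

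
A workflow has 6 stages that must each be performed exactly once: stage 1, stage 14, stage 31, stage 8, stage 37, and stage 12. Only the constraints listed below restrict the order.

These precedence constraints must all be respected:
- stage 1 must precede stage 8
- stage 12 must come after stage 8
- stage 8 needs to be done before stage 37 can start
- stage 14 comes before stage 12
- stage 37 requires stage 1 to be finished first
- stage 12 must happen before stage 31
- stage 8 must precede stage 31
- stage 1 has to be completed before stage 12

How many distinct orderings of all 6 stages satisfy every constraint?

10

The stages with no prerequisites are stage 1, stage 14; any of them can be placed first.
Systematically extending each partial ordering one stage at a time and counting, there are 10 complete orderings.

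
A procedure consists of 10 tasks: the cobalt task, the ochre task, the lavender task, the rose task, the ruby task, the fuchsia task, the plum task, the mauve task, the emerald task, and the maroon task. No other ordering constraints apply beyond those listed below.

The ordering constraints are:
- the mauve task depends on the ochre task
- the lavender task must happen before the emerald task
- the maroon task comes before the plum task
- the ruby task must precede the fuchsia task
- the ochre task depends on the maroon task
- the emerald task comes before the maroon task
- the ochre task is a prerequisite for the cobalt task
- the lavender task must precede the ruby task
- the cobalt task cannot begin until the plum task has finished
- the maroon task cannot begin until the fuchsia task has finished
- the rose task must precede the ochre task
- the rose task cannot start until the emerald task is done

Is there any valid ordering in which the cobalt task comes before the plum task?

Following the plum task → the cobalt task, the plum task must precede the cobalt task in every valid ordering.
So no valid ordering can have the cobalt task before the plum task.

No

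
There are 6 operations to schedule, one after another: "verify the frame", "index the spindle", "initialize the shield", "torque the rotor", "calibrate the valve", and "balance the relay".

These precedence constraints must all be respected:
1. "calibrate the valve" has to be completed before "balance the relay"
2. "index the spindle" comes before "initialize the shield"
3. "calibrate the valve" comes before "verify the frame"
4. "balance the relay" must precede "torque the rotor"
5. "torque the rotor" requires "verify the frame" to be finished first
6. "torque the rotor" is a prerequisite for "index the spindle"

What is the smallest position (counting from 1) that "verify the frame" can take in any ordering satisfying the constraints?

2

The only operation forced before "verify the frame" (directly or transitively) is "calibrate the valve".
With 1 mandatory predecessor, the earliest "verify the frame" can sit is position 1+1 = 2, and placing just that one first achieves it.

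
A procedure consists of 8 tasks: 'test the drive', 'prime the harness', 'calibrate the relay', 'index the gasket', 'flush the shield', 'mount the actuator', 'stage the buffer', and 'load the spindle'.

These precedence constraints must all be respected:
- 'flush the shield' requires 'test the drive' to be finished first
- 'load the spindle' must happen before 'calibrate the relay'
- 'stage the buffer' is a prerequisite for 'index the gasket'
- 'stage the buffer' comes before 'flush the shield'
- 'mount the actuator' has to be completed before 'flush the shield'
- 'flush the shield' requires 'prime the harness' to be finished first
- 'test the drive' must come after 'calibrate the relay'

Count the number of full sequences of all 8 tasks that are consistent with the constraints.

4 tasks have no prerequisites ('prime the harness', 'mount the actuator', 'stage the buffer', 'load the spindle'), so any of them could come first.
Enumerating by repeatedly choosing an available task (one whose prerequisites are all placed) gives 540 distinct complete orderings.

540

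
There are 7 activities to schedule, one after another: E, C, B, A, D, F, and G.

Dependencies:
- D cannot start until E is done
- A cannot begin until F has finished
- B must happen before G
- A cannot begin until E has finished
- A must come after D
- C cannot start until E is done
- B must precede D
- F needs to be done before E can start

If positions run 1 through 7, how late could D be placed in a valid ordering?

The only activity forced after D (directly or by a chain) is A.
So at least 1 activity follows D, putting D no later than position 6. That position is achievable by scheduling everything else first.

6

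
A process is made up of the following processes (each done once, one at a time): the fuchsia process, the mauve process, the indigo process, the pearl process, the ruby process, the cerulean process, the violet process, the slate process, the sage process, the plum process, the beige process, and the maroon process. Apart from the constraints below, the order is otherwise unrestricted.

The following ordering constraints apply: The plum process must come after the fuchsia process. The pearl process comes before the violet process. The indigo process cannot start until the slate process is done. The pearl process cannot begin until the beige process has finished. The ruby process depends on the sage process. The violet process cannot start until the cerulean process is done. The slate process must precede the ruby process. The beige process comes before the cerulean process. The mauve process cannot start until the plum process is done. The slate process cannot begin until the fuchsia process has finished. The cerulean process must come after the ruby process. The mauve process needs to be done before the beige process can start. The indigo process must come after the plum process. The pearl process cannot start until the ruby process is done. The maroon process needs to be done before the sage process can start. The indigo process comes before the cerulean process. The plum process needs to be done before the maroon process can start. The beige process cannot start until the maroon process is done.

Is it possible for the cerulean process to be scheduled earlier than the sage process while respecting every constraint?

The constraints give a chain the sage process → the ruby process → the cerulean process, which forces the sage process before the cerulean process.
Hence the cerulean process can never be scheduled before the sage process.

No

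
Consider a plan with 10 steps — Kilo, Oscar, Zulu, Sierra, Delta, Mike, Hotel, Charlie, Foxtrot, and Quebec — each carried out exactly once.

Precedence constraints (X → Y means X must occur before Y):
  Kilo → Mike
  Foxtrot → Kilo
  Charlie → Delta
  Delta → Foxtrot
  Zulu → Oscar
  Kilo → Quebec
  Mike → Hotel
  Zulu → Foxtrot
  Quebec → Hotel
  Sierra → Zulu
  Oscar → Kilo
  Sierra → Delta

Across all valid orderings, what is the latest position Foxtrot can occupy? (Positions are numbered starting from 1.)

6

Following every chain forward from Foxtrot, the steps that must come later are Kilo, Mike, Hotel, Quebec — 4 of them.
So at least 4 steps follow Foxtrot, putting Foxtrot no later than position 6. That position is achievable by scheduling everything else first.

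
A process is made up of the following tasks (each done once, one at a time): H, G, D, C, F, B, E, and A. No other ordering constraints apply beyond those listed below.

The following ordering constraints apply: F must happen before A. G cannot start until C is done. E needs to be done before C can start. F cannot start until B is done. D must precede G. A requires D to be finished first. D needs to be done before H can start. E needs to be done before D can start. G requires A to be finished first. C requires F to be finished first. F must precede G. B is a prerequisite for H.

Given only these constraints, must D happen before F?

D and F are not related by any chain of constraints.
So D can come before F or after — it is not forced.

No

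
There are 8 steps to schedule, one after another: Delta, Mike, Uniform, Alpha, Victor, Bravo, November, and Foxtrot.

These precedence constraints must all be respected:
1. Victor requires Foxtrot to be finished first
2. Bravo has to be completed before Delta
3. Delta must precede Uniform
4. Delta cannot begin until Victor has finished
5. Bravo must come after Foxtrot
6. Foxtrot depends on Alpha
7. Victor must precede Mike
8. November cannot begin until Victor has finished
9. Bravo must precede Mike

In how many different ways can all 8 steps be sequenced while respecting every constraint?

27

Only Alpha has no prerequisites, so it must go first.
Systematically extending each partial ordering one step at a time and counting, there are 27 complete orderings.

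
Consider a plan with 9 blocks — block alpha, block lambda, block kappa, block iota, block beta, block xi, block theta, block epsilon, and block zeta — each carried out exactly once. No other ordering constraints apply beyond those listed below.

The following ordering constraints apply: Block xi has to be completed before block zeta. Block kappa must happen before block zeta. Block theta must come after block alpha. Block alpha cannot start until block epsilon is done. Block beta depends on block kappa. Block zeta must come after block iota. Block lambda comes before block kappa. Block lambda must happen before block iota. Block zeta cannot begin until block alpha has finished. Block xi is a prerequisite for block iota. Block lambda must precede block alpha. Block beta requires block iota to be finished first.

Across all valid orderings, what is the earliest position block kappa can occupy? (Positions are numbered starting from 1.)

Working backwards through the constraints from block kappa, its only required predecessor is block lambda.
So at minimum 1 block comes before block kappa, putting block kappa no earlier than position 2. That position is achievable by scheduling exactly that predecessor first.

2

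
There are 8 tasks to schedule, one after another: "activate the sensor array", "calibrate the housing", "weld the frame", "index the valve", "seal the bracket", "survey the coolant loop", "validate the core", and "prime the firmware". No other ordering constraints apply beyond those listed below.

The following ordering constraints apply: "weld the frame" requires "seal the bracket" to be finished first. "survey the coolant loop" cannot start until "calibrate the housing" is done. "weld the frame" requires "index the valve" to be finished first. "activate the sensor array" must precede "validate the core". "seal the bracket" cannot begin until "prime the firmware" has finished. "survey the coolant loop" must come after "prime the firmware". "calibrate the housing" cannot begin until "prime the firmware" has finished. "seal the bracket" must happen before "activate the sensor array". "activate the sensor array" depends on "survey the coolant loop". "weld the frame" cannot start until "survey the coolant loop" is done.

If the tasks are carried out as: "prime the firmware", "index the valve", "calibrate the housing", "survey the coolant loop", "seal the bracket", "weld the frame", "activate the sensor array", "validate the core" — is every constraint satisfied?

Yes

Going through the constraints one by one, each required predecessor appears earlier in the sequence than its dependent — e.g. "index the valve" (position 2) is before "weld the frame" (position 6), as required.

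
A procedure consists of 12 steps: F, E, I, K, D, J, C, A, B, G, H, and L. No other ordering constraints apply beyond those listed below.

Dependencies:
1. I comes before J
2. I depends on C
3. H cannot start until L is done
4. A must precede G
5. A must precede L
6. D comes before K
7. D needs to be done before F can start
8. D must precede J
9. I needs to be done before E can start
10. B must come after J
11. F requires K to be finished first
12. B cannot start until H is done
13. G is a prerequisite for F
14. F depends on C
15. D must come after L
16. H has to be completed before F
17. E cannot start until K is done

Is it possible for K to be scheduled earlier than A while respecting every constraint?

The constraints give a chain A → L → D → K, which forces A before K.
Hence K can never be scheduled before A.

No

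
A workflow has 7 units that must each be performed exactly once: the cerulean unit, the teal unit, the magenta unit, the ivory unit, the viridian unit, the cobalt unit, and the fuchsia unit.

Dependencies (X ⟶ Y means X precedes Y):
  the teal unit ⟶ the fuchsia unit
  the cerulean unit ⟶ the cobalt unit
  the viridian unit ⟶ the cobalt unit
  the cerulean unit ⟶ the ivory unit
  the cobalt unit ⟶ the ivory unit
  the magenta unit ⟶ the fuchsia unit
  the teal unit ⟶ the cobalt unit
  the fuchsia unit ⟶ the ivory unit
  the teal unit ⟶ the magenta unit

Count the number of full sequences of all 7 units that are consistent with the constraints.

The units with no prerequisites are the cerulean unit, the teal unit, the viridian unit; any of them can be placed first.
Counting all ways to extend the partial order to a total order gives 38.

38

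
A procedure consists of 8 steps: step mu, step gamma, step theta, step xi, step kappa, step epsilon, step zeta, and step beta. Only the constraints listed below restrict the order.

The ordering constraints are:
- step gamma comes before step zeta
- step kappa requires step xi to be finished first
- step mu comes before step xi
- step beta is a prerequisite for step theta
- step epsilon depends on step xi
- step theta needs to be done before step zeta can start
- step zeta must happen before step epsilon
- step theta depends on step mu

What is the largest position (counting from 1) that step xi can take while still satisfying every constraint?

6

Following every chain forward from step xi, the steps that must come later are step kappa, step epsilon — 2 of them.
So at least 2 steps follow step xi, putting step xi no later than position 6. That position is achievable by scheduling everything else first.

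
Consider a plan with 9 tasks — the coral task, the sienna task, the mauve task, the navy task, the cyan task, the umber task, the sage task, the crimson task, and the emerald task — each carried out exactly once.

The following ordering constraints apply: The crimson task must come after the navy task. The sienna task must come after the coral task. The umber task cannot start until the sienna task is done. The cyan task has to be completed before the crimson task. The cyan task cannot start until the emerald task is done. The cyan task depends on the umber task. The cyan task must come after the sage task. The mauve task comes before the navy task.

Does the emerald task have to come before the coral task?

No

Nothing in the constraints links the emerald task and the coral task; they are unordered relative to each other.
So the emerald task can come before the coral task or after — it is not forced.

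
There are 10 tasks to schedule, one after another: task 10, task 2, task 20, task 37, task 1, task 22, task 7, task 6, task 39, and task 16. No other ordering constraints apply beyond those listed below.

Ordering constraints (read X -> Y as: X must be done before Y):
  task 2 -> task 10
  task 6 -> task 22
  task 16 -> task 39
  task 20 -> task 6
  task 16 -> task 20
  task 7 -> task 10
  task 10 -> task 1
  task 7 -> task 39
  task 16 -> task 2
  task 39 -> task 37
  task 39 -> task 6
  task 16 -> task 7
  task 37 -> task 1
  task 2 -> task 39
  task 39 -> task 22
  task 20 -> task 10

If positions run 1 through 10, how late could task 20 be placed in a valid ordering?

Following every chain forward from task 20, the tasks that must come later are task 10, task 1, task 22, task 6 — 4 of them.
With 4 mandatory successors out of 10 tasks total, the latest slot for task 20 is 10−4 = 6, and it's reachable by doing all non-successors before task 20.

6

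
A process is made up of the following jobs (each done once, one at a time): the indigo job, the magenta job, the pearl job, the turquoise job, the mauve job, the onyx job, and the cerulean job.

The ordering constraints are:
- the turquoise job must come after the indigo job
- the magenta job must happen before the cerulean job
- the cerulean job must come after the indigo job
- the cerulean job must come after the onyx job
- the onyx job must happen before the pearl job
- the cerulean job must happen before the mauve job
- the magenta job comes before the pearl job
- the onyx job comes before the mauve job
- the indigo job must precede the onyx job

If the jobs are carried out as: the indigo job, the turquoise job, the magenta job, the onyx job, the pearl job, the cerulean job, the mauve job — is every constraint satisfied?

Yes

Checking each listed constraint against this order: for instance, the indigo job is in position 1 and the cerulean job in position 6, so that constraint holds — and the remaining constraints check out the same way.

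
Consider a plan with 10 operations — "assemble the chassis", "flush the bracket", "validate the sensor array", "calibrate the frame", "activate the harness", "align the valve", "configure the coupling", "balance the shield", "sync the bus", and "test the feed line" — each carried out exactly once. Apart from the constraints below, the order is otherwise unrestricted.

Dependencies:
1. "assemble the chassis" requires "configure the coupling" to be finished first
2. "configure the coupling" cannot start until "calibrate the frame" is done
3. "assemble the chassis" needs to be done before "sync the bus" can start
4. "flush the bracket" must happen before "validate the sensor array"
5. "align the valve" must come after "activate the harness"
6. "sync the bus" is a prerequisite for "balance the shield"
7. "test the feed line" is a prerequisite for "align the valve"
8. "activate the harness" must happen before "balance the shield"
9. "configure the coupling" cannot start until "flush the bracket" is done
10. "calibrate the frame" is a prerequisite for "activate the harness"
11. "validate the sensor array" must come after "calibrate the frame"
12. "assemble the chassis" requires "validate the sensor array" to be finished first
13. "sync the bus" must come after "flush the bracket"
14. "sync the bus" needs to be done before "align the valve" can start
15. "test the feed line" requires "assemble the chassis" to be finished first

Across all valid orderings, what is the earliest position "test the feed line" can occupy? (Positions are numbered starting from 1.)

The operations that are forced before "test the feed line", directly or transitively, are "assemble the chassis", "flush the bracket", "validate the sensor array", "calibrate the frame", "configure the coupling". That's 5 operations.
With 5 mandatory predecessors, the earliest "test the feed line" can sit is position 5+1 = 6, and placing just those 5 first achieves it.

6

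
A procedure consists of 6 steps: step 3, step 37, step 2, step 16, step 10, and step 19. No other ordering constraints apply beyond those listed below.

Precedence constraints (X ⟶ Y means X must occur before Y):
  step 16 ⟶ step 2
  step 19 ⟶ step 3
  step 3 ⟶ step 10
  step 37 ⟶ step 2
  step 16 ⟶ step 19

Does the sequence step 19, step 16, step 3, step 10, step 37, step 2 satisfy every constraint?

Here step 16 comes after step 19.
Since step 16 is required before step 19, the ordering is invalid.

No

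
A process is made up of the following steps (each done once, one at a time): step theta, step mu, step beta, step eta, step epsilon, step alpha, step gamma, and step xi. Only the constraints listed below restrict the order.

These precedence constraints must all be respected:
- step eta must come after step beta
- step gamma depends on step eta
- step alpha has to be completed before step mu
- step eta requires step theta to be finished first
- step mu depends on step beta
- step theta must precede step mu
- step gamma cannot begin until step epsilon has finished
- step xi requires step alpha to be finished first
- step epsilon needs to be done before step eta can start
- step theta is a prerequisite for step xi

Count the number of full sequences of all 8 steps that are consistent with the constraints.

416

4 steps have no prerequisites (step theta, step beta, step epsilon, step alpha), so any of them could come first.
Enumerating by repeatedly choosing an available step (one whose prerequisites are all placed) gives 416 distinct complete orderings.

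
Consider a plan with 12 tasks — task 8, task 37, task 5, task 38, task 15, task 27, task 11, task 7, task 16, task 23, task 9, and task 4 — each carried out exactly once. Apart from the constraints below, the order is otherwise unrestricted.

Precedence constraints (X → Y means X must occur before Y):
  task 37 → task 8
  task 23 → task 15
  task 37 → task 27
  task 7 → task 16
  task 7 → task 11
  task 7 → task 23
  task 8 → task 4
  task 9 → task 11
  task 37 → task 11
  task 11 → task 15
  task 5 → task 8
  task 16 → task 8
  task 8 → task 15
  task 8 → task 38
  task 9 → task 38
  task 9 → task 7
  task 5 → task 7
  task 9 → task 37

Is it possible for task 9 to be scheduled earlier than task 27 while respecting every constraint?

Yes

The constraints force task 9 before task 27, so yes — every valid ordering has task 9 earlier.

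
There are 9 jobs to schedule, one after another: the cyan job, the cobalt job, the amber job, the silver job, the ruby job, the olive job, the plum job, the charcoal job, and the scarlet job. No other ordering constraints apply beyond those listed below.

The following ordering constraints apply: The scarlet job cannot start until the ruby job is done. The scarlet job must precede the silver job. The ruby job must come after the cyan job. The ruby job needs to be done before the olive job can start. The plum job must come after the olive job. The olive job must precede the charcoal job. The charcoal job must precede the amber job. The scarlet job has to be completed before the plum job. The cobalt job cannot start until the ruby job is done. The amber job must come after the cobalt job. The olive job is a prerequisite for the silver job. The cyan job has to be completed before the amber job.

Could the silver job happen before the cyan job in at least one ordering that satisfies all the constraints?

No

There is a dependency chain the cyan job → the ruby job → the scarlet job → the silver job, so the silver job always comes after the cyan job.
So no valid ordering can have the silver job before the cyan job.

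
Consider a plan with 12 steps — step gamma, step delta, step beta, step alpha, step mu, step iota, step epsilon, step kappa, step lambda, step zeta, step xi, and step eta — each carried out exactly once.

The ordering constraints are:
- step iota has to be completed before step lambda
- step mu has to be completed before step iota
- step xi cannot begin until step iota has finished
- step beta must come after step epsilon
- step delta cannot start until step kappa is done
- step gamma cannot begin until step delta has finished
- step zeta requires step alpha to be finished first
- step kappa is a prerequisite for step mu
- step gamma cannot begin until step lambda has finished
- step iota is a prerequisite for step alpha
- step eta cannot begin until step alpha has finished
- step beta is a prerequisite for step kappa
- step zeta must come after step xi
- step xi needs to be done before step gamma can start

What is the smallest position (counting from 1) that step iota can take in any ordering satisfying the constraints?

5

Working backwards through the constraints from step iota, its full set of required predecessors is step beta, step mu, step epsilon, step kappa — 4 of them.
So at minimum 4 steps come before step iota, putting step iota no earlier than position 5. That position is achievable by scheduling exactly those predecessors first.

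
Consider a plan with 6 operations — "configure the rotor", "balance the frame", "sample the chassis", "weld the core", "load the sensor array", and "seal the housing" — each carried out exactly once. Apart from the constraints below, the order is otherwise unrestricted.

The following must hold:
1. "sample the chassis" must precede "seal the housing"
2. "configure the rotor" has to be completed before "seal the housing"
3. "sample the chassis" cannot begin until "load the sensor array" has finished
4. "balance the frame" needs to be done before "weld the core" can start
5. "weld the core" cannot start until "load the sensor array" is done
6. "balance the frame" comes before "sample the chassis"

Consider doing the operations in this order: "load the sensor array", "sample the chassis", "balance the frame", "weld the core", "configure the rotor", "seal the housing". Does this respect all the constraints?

No

In the proposed order, "sample the chassis" appears before "balance the frame".
Since "balance the frame" is required before "sample the chassis", the ordering is invalid.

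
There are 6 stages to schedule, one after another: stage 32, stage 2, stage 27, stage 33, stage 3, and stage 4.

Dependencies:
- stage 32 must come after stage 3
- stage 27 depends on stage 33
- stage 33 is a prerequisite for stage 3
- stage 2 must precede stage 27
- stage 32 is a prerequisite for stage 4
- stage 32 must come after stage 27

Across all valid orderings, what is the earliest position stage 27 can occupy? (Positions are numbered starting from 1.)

3

Working backwards through the constraints from stage 27, its full set of required predecessors is stage 2, stage 33 — 2 of them.
So at minimum 2 stages come before stage 27, putting stage 27 no earlier than position 3. That position is achievable by scheduling exactly those predecessors first.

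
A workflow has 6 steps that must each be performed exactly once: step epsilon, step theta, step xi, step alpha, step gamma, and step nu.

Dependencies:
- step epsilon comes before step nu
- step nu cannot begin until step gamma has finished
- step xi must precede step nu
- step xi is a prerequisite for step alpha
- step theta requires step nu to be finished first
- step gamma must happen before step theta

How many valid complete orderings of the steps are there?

24

The steps with no prerequisites are step epsilon, step xi, step gamma; any of them can be placed first.
Systematically extending each partial ordering one step at a time and counting, there are 24 complete orderings.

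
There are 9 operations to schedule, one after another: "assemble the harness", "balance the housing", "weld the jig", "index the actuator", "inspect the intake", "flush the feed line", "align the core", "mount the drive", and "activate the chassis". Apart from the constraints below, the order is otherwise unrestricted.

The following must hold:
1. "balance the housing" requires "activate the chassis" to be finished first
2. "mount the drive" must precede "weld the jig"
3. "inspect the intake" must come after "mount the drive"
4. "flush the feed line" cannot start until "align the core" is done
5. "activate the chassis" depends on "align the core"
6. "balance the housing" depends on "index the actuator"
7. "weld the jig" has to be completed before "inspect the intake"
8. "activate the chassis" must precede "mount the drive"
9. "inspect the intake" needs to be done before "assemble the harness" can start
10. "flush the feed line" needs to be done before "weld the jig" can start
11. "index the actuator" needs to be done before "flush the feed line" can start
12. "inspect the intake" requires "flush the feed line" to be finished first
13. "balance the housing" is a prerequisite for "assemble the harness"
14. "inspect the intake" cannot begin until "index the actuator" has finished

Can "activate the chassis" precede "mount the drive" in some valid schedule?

The constraints force "activate the chassis" before "mount the drive", so yes — every valid ordering has "activate the chassis" earlier.

Yes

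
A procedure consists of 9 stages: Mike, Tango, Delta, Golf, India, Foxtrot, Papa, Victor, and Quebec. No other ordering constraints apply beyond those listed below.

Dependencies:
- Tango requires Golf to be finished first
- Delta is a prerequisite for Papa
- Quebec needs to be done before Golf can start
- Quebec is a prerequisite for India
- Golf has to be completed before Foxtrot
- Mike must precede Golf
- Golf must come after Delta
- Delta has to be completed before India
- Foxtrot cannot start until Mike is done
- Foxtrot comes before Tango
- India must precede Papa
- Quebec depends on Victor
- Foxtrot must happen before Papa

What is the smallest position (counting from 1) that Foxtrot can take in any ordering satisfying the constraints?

Working backwards through the constraints from Foxtrot, its full set of required predecessors is Mike, Delta, Golf, Victor, Quebec — 5 of them.
With 5 mandatory predecessors, the earliest Foxtrot can sit is position 5+1 = 6, and placing just those 5 first achieves it.

6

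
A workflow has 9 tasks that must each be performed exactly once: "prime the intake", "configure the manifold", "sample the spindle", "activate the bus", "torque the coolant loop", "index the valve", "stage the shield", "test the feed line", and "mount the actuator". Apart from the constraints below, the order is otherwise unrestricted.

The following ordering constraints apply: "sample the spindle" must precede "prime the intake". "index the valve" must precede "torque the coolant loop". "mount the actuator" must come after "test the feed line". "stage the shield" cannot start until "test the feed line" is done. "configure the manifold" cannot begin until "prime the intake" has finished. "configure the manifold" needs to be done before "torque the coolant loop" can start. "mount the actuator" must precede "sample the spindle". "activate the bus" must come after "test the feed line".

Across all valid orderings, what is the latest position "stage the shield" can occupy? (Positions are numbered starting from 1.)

Nothing depends on "stage the shield", so it can be the final task, position 9.

9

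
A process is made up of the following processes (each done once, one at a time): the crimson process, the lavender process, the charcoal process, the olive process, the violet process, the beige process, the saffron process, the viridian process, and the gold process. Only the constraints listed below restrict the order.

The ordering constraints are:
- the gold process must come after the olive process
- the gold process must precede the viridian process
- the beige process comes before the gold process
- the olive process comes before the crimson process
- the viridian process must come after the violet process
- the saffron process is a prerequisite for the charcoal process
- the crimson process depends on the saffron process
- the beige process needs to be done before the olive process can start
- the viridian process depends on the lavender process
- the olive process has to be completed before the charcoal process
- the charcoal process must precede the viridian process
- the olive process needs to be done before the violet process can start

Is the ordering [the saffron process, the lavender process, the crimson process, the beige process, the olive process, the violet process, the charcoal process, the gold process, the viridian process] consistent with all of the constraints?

Here the olive process comes after the crimson process.
That contradicts the constraint that the olive process must precede the crimson process.

No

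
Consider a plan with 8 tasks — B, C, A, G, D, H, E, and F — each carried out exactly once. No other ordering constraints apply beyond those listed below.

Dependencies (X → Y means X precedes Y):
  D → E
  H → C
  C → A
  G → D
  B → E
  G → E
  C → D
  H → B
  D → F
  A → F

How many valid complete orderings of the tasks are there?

84

The tasks with no prerequisites are G, H; any of them can be placed first.
Enumerating by repeatedly choosing an available task (one whose prerequisites are all placed) gives 84 distinct complete orderings.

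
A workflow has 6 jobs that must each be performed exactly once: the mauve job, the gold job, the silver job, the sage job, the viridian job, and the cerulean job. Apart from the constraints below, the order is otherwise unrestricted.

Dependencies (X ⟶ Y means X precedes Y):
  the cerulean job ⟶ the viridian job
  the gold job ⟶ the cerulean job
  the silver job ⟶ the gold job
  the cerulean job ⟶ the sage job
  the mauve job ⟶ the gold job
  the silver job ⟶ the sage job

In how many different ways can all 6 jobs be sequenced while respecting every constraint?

4

The jobs with no prerequisites are the mauve job, the silver job; any of them can be placed first.
Counting all ways to extend the partial order to a total order gives 4.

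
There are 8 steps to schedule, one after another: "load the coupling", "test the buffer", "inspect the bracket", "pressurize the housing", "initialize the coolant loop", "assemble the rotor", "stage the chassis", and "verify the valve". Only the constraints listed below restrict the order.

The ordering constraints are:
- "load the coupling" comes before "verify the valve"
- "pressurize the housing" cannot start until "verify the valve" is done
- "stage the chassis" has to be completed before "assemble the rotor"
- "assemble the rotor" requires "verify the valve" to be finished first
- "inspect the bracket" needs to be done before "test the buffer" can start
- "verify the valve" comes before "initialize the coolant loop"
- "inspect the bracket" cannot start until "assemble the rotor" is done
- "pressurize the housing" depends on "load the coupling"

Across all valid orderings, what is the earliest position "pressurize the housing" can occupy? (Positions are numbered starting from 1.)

The steps that are forced before "pressurize the housing", directly or transitively, are "load the coupling", "verify the valve". That's 2 steps.
So at minimum 2 steps come before "pressurize the housing", putting "pressurize the housing" no earlier than position 3. That position is achievable by scheduling exactly those predecessors first.

3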